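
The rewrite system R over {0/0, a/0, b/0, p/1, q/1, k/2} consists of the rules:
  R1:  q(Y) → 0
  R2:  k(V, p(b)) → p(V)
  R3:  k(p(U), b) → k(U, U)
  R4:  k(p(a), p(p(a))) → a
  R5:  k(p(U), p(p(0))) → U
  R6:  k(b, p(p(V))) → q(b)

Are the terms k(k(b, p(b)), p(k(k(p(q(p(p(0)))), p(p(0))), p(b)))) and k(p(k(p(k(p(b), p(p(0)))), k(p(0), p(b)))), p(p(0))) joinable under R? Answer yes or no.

Reduce t₁ = k(k(b, p(b)), p(k(k(p(q(p(p(0)))), p(p(0))), p(b)))):
1. k(k(b, p(b)), p(k(k(p(q(p(p(0)))), p(p(0))), p(b))))  →  k(p(b), p(k(k(p(q(p(p(0)))), p(p(0))), p(b))))   [R2 at 1]
2. k(p(b), p(k(k(p(q(p(p(0)))), p(p(0))), p(b))))  →  k(p(b), p(p(k(p(q(p(p(0)))), p(p(0))))))   [R2 at 2.1]
3. k(p(b), p(p(k(p(q(p(p(0)))), p(p(0))))))  →  k(p(b), p(p(q(p(p(0))))))   [R5 at 2.1.1]
4. k(p(b), p(p(q(p(p(0))))))  →  k(p(b), p(p(0)))   [R1 at 2.1.1]
5. k(p(b), p(p(0)))  →  b   [R5 at ε]

Reduce t₂ = k(p(k(p(k(p(b), p(p(0)))), k(p(0), p(b)))), p(p(0))):
1. k(p(k(p(k(p(b), p(p(0)))), k(p(0), p(b)))), p(p(0)))  →  k(p(k(p(b), p(p(0)))), k(p(0), p(b)))   [R5 at ε]
2. k(p(k(p(b), p(p(0)))), k(p(0), p(b)))  →  k(p(b), k(p(0), p(b)))   [R5 at 1.1]
3. k(p(b), k(p(0), p(b)))  →  k(p(b), p(p(0)))   [R2 at 2]
4. k(p(b), p(p(0)))  →  b   [R5 at ε]

yes — NF(t₁) = b, NF(t₂) = b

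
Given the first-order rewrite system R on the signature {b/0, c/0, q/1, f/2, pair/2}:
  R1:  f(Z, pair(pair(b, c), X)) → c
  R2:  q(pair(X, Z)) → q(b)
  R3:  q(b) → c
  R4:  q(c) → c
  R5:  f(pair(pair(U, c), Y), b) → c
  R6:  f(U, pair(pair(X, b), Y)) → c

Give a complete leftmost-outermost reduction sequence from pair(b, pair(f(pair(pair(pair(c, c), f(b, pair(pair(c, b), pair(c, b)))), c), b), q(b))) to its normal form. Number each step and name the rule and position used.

1. pair(b, pair(f(pair(pair(pair(c, c), f(b, pair(pair(c, b), pair(c, b)))), c), b), q(b)))  →  pair(b, pair(f(pair(pair(pair(c, c), c), c), b), q(b)))   [R6 at 2.1.1.1.2]
2. pair(b, pair(f(pair(pair(pair(c, c), c), c), b), q(b)))  →  pair(b, pair(c, q(b)))   [R5 at 2.1]
3. pair(b, pair(c, q(b)))  →  pair(b, pair(c, c))   [R3 at 2.2]

pair(b, pair(c, c))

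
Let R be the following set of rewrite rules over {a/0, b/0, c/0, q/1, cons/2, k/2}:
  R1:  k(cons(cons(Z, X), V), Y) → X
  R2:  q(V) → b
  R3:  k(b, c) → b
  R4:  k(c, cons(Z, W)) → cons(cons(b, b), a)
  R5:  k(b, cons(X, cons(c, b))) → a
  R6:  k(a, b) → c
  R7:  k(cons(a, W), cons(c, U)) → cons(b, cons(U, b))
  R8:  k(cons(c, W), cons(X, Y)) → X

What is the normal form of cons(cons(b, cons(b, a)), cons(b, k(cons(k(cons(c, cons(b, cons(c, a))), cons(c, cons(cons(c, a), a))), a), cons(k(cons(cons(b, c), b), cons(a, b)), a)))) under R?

cons(cons(b, cons(b, a)), cons(b, c))

1. cons(cons(b, cons(b, a)), cons(b, k(cons(k(cons(c, cons(b, cons(c, a))), cons(c, cons(cons(c, a), a))), a), cons(k(cons(cons(b, c), b), cons(a, b)), a))))  →  cons(cons(b, cons(b, a)), cons(b, k(cons(c, a), cons(k(cons(cons(b, c), b), cons(a, b)), a))))   [R8 at 2.2.1.1]
2. cons(cons(b, cons(b, a)), cons(b, k(cons(c, a), cons(k(cons(cons(b, c), b), cons(a, b)), a))))  →  cons(cons(b, cons(b, a)), cons(b, k(cons(cons(b, c), b), cons(a, b))))   [R8 at 2.2]
3. cons(cons(b, cons(b, a)), cons(b, k(cons(cons(b, c), b), cons(a, b))))  →  cons(cons(b, cons(b, a)), cons(b, c))   [R1 at 2.2]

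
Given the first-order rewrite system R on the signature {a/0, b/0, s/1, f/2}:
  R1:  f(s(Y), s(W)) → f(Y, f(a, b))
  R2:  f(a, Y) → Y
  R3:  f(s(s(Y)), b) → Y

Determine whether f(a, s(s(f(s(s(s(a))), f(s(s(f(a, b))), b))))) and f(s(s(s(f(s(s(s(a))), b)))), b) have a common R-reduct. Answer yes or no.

Reduce t₁ = f(a, s(s(f(s(s(s(a))), f(s(s(f(a, b))), b))))):
1. f(a, s(s(f(s(s(s(a))), f(s(s(f(a, b))), b)))))  →  s(s(f(s(s(s(a))), f(s(s(f(a, b))), b))))   [R2 at ε]
2. s(s(f(s(s(s(a))), f(s(s(f(a, b))), b))))  →  s(s(f(s(s(s(a))), f(a, b))))   [R3 at 1.1.2]
3. s(s(f(s(s(s(a))), f(a, b))))  →  s(s(f(s(s(s(a))), b)))   [R2 at 1.1.2]
4. s(s(f(s(s(s(a))), b)))  →  s(s(s(a)))   [R3 at 1.1]

Reduce t₂ = f(s(s(s(f(s(s(s(a))), b)))), b):
1. f(s(s(s(f(s(s(s(a))), b)))), b)  →  s(f(s(s(s(a))), b))   [R3 at ε]
2. s(f(s(s(s(a))), b))  →  s(s(a))   [R3 at 1]

no — NF(t₁) = s(s(s(a))), NF(t₂) = s(s(a))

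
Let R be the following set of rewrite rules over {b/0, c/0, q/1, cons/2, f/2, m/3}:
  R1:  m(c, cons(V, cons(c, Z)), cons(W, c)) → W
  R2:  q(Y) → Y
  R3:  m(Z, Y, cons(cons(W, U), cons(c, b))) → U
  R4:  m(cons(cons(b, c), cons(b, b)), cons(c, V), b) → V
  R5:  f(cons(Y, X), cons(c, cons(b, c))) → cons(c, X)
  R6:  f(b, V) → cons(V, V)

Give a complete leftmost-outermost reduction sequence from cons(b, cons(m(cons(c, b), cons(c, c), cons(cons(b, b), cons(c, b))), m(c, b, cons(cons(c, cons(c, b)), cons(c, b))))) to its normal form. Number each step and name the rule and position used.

1. cons(b, cons(m(cons(c, b), cons(c, c), cons(cons(b, b), cons(c, b))), m(c, b, cons(cons(c, cons(c, b)), cons(c, b)))))  →  cons(b, cons(b, m(c, b, cons(cons(c, cons(c, b)), cons(c, b)))))   [R3 at 2.1]
2. cons(b, cons(b, m(c, b, cons(cons(c, cons(c, b)), cons(c, b)))))  →  cons(b, cons(b, cons(c, b)))   [R3 at 2.2]

cons(b, cons(b, cons(c, b)))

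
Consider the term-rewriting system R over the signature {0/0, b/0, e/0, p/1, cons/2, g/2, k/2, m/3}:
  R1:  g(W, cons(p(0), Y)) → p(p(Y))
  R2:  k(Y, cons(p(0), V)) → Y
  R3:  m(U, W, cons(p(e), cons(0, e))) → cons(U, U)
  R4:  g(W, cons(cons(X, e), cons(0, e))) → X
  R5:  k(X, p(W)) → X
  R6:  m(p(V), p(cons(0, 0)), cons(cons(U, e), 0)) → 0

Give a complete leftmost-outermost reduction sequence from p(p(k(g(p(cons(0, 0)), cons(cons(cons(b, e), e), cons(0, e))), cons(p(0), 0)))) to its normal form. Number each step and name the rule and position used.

1. p(p(k(g(p(cons(0, 0)), cons(cons(cons(b, e), e), cons(0, e))), cons(p(0), 0))))  →  p(p(g(p(cons(0, 0)), cons(cons(cons(b, e), e), cons(0, e)))))   [R2 at 1.1]
2. p(p(g(p(cons(0, 0)), cons(cons(cons(b, e), e), cons(0, e)))))  →  p(p(cons(b, e)))   [R4 at 1.1]

p(p(cons(b, e)))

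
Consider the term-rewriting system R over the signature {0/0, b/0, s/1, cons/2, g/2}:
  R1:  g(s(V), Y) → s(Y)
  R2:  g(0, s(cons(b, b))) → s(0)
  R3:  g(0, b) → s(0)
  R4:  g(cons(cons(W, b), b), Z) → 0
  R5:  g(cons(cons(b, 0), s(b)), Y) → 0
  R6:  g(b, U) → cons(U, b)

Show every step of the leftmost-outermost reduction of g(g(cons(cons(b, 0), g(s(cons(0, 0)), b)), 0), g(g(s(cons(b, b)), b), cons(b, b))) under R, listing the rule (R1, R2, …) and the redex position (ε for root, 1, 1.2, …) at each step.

s(0)

1. g(g(cons(cons(b, 0), g(s(cons(0, 0)), b)), 0), g(g(s(cons(b, b)), b), cons(b, b)))  →  g(g(cons(cons(b, 0), s(b)), 0), g(g(s(cons(b, b)), b), cons(b, b)))   [R1 at 1.1.2]
2. g(g(cons(cons(b, 0), s(b)), 0), g(g(s(cons(b, b)), b), cons(b, b)))  →  g(0, g(g(s(cons(b, b)), b), cons(b, b)))   [R5 at 1]
3. g(0, g(g(s(cons(b, b)), b), cons(b, b)))  →  g(0, g(s(b), cons(b, b)))   [R1 at 2.1]
4. g(0, g(s(b), cons(b, b)))  →  g(0, s(cons(b, b)))   [R1 at 2]
5. g(0, s(cons(b, b)))  →  s(0)   [R2 at ε]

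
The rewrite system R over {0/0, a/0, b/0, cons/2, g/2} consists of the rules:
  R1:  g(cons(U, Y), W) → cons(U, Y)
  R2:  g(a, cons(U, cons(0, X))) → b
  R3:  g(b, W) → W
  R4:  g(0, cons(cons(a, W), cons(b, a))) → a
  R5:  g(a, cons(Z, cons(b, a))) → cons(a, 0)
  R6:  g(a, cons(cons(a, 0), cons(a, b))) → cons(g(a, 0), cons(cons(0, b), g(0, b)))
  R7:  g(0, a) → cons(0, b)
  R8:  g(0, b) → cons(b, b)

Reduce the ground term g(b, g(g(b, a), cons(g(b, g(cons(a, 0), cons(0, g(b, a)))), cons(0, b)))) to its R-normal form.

1. g(b, g(g(b, a), cons(g(b, g(cons(a, 0), cons(0, g(b, a)))), cons(0, b))))  →  g(g(b, a), cons(g(b, g(cons(a, 0), cons(0, g(b, a)))), cons(0, b)))   [R3 at ε]
2. g(g(b, a), cons(g(b, g(cons(a, 0), cons(0, g(b, a)))), cons(0, b)))  →  g(a, cons(g(b, g(cons(a, 0), cons(0, g(b, a)))), cons(0, b)))   [R3 at 1]
3. g(a, cons(g(b, g(cons(a, 0), cons(0, g(b, a)))), cons(0, b)))  →  b   [R2 at ε]

b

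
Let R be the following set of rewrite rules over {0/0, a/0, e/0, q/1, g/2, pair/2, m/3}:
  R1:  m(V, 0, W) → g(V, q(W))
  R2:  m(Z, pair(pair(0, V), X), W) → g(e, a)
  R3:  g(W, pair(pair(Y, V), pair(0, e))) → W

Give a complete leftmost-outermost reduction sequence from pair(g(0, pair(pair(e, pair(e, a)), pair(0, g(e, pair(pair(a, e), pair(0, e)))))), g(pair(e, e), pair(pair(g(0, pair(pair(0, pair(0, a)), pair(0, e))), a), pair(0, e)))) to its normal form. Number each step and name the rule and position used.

1. pair(g(0, pair(pair(e, pair(e, a)), pair(0, g(e, pair(pair(a, e), pair(0, e)))))), g(pair(e, e), pair(pair(g(0, pair(pair(0, pair(0, a)), pair(0, e))), a), pair(0, e))))  →  pair(g(0, pair(pair(e, pair(e, a)), pair(0, e))), g(pair(e, e), pair(pair(g(0, pair(pair(0, pair(0, a)), pair(0, e))), a), pair(0, e))))   [R3 at 1.2.2.2]
2. pair(g(0, pair(pair(e, pair(e, a)), pair(0, e))), g(pair(e, e), pair(pair(g(0, pair(pair(0, pair(0, a)), pair(0, e))), a), pair(0, e))))  →  pair(0, g(pair(e, e), pair(pair(g(0, pair(pair(0, pair(0, a)), pair(0, e))), a), pair(0, e))))   [R3 at 1]
3. pair(0, g(pair(e, e), pair(pair(g(0, pair(pair(0, pair(0, a)), pair(0, e))), a), pair(0, e))))  →  pair(0, pair(e, e))   [R3 at 2]

pair(0, pair(e, e))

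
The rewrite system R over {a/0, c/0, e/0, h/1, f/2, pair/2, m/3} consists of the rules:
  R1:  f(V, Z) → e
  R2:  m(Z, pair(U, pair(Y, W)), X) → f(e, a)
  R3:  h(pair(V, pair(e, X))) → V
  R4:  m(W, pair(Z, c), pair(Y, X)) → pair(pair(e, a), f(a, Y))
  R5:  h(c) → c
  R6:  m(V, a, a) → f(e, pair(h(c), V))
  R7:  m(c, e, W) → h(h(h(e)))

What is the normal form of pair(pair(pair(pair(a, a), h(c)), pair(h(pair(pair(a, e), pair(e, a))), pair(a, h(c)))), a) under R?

1. pair(pair(pair(pair(a, a), h(c)), pair(h(pair(pair(a, e), pair(e, a))), pair(a, h(c)))), a)  →  pair(pair(pair(pair(a, a), c), pair(h(pair(pair(a, e), pair(e, a))), pair(a, h(c)))), a)   [R5 at 1.1.2]
2. pair(pair(pair(pair(a, a), c), pair(h(pair(pair(a, e), pair(e, a))), pair(a, h(c)))), a)  →  pair(pair(pair(pair(a, a), c), pair(pair(a, e), pair(a, h(c)))), a)   [R3 at 1.2.1]
3. pair(pair(pair(pair(a, a), c), pair(pair(a, e), pair(a, h(c)))), a)  →  pair(pair(pair(pair(a, a), c), pair(pair(a, e), pair(a, c))), a)   [R5 at 1.2.2.2]

pair(pair(pair(pair(a, a), c), pair(pair(a, e), pair(a, c))), a)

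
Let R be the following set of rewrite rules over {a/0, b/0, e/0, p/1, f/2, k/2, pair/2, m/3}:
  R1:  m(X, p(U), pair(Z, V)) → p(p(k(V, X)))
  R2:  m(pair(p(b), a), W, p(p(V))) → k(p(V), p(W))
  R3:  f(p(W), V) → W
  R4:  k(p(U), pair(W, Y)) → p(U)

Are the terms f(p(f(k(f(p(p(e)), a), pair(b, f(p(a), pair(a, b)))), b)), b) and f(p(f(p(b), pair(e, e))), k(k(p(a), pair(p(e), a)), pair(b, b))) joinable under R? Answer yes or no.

no — NF(t₁) = e, NF(t₂) = b

Reduce t₁ = f(p(f(k(f(p(p(e)), a), pair(b, f(p(a), pair(a, b)))), b)), b):
1. f(p(f(k(f(p(p(e)), a), pair(b, f(p(a), pair(a, b)))), b)), b)  →  f(k(f(p(p(e)), a), pair(b, f(p(a), pair(a, b)))), b)   [R3 at ε]
2. f(k(f(p(p(e)), a), pair(b, f(p(a), pair(a, b)))), b)  →  f(k(p(e), pair(b, f(p(a), pair(a, b)))), b)   [R3 at 1.1]
3. f(k(p(e), pair(b, f(p(a), pair(a, b)))), b)  →  f(p(e), b)   [R4 at 1]
4. f(p(e), b)  →  e   [R3 at ε]

Reduce t₂ = f(p(f(p(b), pair(e, e))), k(k(p(a), pair(p(e), a)), pair(b, b))):
1. f(p(f(p(b), pair(e, e))), k(k(p(a), pair(p(e), a)), pair(b, b)))  →  f(p(b), pair(e, e))   [R3 at ε]
2. f(p(b), pair(e, e))  →  b   [R3 at ε]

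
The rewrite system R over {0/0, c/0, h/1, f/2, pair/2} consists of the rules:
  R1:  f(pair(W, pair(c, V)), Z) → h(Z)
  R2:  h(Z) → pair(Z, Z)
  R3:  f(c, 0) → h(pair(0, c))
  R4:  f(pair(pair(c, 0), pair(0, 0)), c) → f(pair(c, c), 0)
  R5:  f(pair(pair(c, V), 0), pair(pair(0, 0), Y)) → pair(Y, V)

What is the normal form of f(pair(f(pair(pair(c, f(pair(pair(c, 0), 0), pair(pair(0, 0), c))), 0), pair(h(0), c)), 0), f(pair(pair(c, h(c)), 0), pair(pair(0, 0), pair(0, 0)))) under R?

1. f(pair(f(pair(pair(c, f(pair(pair(c, 0), 0), pair(pair(0, 0), c))), 0), pair(h(0), c)), 0), f(pair(pair(c, h(c)), 0), pair(pair(0, 0), pair(0, 0))))  →  f(pair(f(pair(pair(c, pair(c, 0)), 0), pair(h(0), c)), 0), f(pair(pair(c, h(c)), 0), pair(pair(0, 0), pair(0, 0))))   [R5 at 1.1.1.1.2]
2. f(pair(f(pair(pair(c, pair(c, 0)), 0), pair(h(0), c)), 0), f(pair(pair(c, h(c)), 0), pair(pair(0, 0), pair(0, 0))))  →  f(pair(f(pair(pair(c, pair(c, 0)), 0), pair(pair(0, 0), c)), 0), f(pair(pair(c, h(c)), 0), pair(pair(0, 0), pair(0, 0))))   [R2 at 1.1.2.1]
3. f(pair(f(pair(pair(c, pair(c, 0)), 0), pair(pair(0, 0), c)), 0), f(pair(pair(c, h(c)), 0), pair(pair(0, 0), pair(0, 0))))  →  f(pair(pair(c, pair(c, 0)), 0), f(pair(pair(c, h(c)), 0), pair(pair(0, 0), pair(0, 0))))   [R5 at 1.1]
4. f(pair(pair(c, pair(c, 0)), 0), f(pair(pair(c, h(c)), 0), pair(pair(0, 0), pair(0, 0))))  →  f(pair(pair(c, pair(c, 0)), 0), pair(pair(0, 0), h(c)))   [R5 at 2]
5. f(pair(pair(c, pair(c, 0)), 0), pair(pair(0, 0), h(c)))  →  pair(h(c), pair(c, 0))   [R5 at ε]
6. pair(h(c), pair(c, 0))  →  pair(pair(c, c), pair(c, 0))   [R2 at 1]

pair(pair(c, c), pair(c, 0))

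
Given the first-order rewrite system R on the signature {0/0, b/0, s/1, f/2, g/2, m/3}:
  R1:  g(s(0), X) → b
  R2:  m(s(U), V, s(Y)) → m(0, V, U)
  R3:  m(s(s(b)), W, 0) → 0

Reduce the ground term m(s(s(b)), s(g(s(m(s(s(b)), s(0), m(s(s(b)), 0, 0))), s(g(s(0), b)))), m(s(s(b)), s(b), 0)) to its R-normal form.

0

1. m(s(s(b)), s(g(s(m(s(s(b)), s(0), m(s(s(b)), 0, 0))), s(g(s(0), b)))), m(s(s(b)), s(b), 0))  →  m(s(s(b)), s(g(s(m(s(s(b)), s(0), 0)), s(g(s(0), b)))), m(s(s(b)), s(b), 0))   [R3 at 2.1.1.1.3]
2. m(s(s(b)), s(g(s(m(s(s(b)), s(0), 0)), s(g(s(0), b)))), m(s(s(b)), s(b), 0))  →  m(s(s(b)), s(g(s(0), s(g(s(0), b)))), m(s(s(b)), s(b), 0))   [R3 at 2.1.1.1]
3. m(s(s(b)), s(g(s(0), s(g(s(0), b)))), m(s(s(b)), s(b), 0))  →  m(s(s(b)), s(b), m(s(s(b)), s(b), 0))   [R1 at 2.1]
4. m(s(s(b)), s(b), m(s(s(b)), s(b), 0))  →  m(s(s(b)), s(b), 0)   [R3 at 3]
5. m(s(s(b)), s(b), 0)  →  0   [R3 at ε]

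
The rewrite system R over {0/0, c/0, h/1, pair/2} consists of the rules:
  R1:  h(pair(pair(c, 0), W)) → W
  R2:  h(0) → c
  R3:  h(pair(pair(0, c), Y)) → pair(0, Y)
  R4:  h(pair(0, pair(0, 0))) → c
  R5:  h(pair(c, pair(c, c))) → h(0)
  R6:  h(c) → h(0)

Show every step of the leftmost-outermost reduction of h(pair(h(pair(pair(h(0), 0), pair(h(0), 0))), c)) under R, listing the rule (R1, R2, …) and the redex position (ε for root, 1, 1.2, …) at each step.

c

1. h(pair(h(pair(pair(h(0), 0), pair(h(0), 0))), c))  →  h(pair(h(pair(pair(c, 0), pair(h(0), 0))), c))   [R2 at 1.1.1.1.1]
2. h(pair(h(pair(pair(c, 0), pair(h(0), 0))), c))  →  h(pair(pair(h(0), 0), c))   [R1 at 1.1]
3. h(pair(pair(h(0), 0), c))  →  h(pair(pair(c, 0), c))   [R2 at 1.1.1]
4. h(pair(pair(c, 0), c))  →  c   [R1 at ε]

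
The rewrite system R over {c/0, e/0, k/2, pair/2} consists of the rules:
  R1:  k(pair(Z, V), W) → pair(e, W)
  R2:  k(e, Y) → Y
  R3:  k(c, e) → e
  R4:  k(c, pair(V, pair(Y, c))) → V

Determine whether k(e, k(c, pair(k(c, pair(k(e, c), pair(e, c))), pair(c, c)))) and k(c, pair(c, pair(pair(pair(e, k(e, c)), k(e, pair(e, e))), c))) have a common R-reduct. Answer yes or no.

Reduce t₁ = k(e, k(c, pair(k(c, pair(k(e, c), pair(e, c))), pair(c, c)))):
1. k(e, k(c, pair(k(c, pair(k(e, c), pair(e, c))), pair(c, c))))  →  k(c, pair(k(c, pair(k(e, c), pair(e, c))), pair(c, c)))   [R2 at ε]
2. k(c, pair(k(c, pair(k(e, c), pair(e, c))), pair(c, c)))  →  k(c, pair(k(e, c), pair(e, c)))   [R4 at ε]
3. k(c, pair(k(e, c), pair(e, c)))  →  k(e, c)   [R4 at ε]
4. k(e, c)  →  c   [R2 at ε]

Reduce t₂ = k(c, pair(c, pair(pair(pair(e, k(e, c)), k(e, pair(e, e))), c))):
1. k(c, pair(c, pair(pair(pair(e, k(e, c)), k(e, pair(e, e))), c)))  →  c   [R4 at ε]

yes — NF(t₁) = c, NF(t₂) = c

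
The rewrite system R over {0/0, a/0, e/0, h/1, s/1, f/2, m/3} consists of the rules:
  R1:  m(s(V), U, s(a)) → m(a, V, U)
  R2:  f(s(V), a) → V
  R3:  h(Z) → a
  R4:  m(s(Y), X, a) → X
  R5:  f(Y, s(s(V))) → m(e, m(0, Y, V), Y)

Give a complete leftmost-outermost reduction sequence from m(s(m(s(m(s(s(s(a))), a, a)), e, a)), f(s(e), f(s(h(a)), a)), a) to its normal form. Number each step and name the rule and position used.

1. m(s(m(s(m(s(s(s(a))), a, a)), e, a)), f(s(e), f(s(h(a)), a)), a)  →  f(s(e), f(s(h(a)), a))   [R4 at ε]
2. f(s(e), f(s(h(a)), a))  →  f(s(e), h(a))   [R2 at 2]
3. f(s(e), h(a))  →  f(s(e), a)   [R3 at 2]
4. f(s(e), a)  →  e   [R2 at ε]

e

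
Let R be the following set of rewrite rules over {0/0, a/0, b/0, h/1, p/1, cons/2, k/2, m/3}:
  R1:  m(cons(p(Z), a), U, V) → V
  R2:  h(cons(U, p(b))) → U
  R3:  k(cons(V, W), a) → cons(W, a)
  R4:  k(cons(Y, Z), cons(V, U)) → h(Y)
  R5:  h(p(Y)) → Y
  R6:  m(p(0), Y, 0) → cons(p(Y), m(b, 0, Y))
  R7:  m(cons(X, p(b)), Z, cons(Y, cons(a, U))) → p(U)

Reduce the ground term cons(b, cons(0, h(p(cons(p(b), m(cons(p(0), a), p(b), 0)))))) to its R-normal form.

cons(b, cons(0, cons(p(b), 0)))

1. cons(b, cons(0, h(p(cons(p(b), m(cons(p(0), a), p(b), 0))))))  →  cons(b, cons(0, cons(p(b), m(cons(p(0), a), p(b), 0))))   [R5 at 2.2]
2. cons(b, cons(0, cons(p(b), m(cons(p(0), a), p(b), 0))))  →  cons(b, cons(0, cons(p(b), 0)))   [R1 at 2.2.2]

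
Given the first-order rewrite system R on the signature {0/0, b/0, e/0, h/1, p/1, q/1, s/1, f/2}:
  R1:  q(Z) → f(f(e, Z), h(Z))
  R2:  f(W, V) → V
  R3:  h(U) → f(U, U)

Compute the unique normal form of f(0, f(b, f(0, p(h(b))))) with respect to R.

p(b)

1. f(0, f(b, f(0, p(h(b)))))  →  f(b, f(0, p(h(b))))   [R2 at ε]
2. f(b, f(0, p(h(b))))  →  f(0, p(h(b)))   [R2 at ε]
3. f(0, p(h(b)))  →  p(h(b))   [R2 at ε]
4. p(h(b))  →  p(f(b, b))   [R3 at 1]
5. p(f(b, b))  →  p(b)   [R2 at 1]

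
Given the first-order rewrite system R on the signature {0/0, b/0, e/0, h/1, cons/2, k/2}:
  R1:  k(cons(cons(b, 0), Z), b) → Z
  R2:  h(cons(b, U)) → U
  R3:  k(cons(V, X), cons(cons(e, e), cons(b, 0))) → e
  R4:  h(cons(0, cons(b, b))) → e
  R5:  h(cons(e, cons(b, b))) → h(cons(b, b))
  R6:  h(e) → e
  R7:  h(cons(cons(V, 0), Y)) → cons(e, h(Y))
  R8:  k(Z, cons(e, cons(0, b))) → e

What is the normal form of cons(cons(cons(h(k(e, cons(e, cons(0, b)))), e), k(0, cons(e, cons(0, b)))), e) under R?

1. cons(cons(cons(h(k(e, cons(e, cons(0, b)))), e), k(0, cons(e, cons(0, b)))), e)  →  cons(cons(cons(h(e), e), k(0, cons(e, cons(0, b)))), e)   [R8 at 1.1.1.1]
2. cons(cons(cons(h(e), e), k(0, cons(e, cons(0, b)))), e)  →  cons(cons(cons(e, e), k(0, cons(e, cons(0, b)))), e)   [R6 at 1.1.1]
3. cons(cons(cons(e, e), k(0, cons(e, cons(0, b)))), e)  →  cons(cons(cons(e, e), e), e)   [R8 at 1.2]

cons(cons(cons(e, e), e), e)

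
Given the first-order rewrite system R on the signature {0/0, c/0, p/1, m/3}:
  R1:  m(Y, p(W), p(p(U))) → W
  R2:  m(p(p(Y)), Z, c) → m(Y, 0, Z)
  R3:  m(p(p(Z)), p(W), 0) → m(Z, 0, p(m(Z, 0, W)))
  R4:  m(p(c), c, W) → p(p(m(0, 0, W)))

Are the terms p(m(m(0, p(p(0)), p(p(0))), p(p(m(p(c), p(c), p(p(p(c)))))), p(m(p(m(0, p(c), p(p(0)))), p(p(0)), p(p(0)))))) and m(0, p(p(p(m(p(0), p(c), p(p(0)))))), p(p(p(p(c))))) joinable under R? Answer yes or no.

yes — NF(t₁) = p(p(c)), NF(t₂) = p(p(c))

Reduce t₁ = p(m(m(0, p(p(0)), p(p(0))), p(p(m(p(c), p(c), p(p(p(c)))))), p(m(p(m(0, p(c), p(p(0)))), p(p(0)), p(p(0)))))):
1. p(m(m(0, p(p(0)), p(p(0))), p(p(m(p(c), p(c), p(p(p(c)))))), p(m(p(m(0, p(c), p(p(0)))), p(p(0)), p(p(0))))))  →  p(m(p(0), p(p(m(p(c), p(c), p(p(p(c)))))), p(m(p(m(0, p(c), p(p(0)))), p(p(0)), p(p(0))))))   [R1 at 1.1]
2. p(m(p(0), p(p(m(p(c), p(c), p(p(p(c)))))), p(m(p(m(0, p(c), p(p(0)))), p(p(0)), p(p(0))))))  →  p(m(p(0), p(p(c)), p(m(p(m(0, p(c), p(p(0)))), p(p(0)), p(p(0))))))   [R1 at 1.2.1.1]
3. p(m(p(0), p(p(c)), p(m(p(m(0, p(c), p(p(0)))), p(p(0)), p(p(0))))))  →  p(m(p(0), p(p(c)), p(p(0))))   [R1 at 1.3.1]
4. p(m(p(0), p(p(c)), p(p(0))))  →  p(p(c))   [R1 at 1]

Reduce t₂ = m(0, p(p(p(m(p(0), p(c), p(p(0)))))), p(p(p(p(c))))):
1. m(0, p(p(p(m(p(0), p(c), p(p(0)))))), p(p(p(p(c)))))  →  p(p(m(p(0), p(c), p(p(0)))))   [R1 at ε]
2. p(p(m(p(0), p(c), p(p(0)))))  →  p(p(c))   [R1 at 1.1]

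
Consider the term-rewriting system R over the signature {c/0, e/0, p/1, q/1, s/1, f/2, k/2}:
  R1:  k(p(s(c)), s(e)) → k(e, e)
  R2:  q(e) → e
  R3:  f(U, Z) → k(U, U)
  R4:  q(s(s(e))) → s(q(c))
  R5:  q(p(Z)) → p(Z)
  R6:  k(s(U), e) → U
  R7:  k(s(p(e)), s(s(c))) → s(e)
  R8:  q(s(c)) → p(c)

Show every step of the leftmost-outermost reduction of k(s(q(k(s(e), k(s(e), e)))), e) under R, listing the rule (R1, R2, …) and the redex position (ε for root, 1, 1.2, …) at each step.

1. k(s(q(k(s(e), k(s(e), e)))), e)  →  q(k(s(e), k(s(e), e)))   [R6 at ε]
2. q(k(s(e), k(s(e), e)))  →  q(k(s(e), e))   [R6 at 1.2]
3. q(k(s(e), e))  →  q(e)   [R6 at 1]
4. q(e)  →  e   [R2 at ε]

e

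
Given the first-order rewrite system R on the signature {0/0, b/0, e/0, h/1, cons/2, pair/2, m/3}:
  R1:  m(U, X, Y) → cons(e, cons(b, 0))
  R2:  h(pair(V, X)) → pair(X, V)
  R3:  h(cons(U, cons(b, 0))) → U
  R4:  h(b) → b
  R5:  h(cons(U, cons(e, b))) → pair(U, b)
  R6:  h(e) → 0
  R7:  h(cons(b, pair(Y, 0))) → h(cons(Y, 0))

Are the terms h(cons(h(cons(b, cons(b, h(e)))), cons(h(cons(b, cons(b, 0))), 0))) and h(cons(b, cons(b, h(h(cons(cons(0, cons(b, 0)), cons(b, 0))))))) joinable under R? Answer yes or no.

yes — NF(t₁) = b, NF(t₂) = b

Reduce t₁ = h(cons(h(cons(b, cons(b, h(e)))), cons(h(cons(b, cons(b, 0))), 0))):
1. h(cons(h(cons(b, cons(b, h(e)))), cons(h(cons(b, cons(b, 0))), 0)))  →  h(cons(h(cons(b, cons(b, 0))), cons(h(cons(b, cons(b, 0))), 0)))   [R6 at 1.1.1.2.2]
2. h(cons(h(cons(b, cons(b, 0))), cons(h(cons(b, cons(b, 0))), 0)))  →  h(cons(b, cons(h(cons(b, cons(b, 0))), 0)))   [R3 at 1.1]
3. h(cons(b, cons(h(cons(b, cons(b, 0))), 0)))  →  h(cons(b, cons(b, 0)))   [R3 at 1.2.1]
4. h(cons(b, cons(b, 0)))  →  b   [R3 at ε]

Reduce t₂ = h(cons(b, cons(b, h(h(cons(cons(0, cons(b, 0)), cons(b, 0))))))):
1. h(cons(b, cons(b, h(h(cons(cons(0, cons(b, 0)), cons(b, 0)))))))  →  h(cons(b, cons(b, h(cons(0, cons(b, 0))))))   [R3 at 1.2.2.1]
2. h(cons(b, cons(b, h(cons(0, cons(b, 0))))))  →  h(cons(b, cons(b, 0)))   [R3 at 1.2.2]
3. h(cons(b, cons(b, 0)))  →  b   [R3 at ε]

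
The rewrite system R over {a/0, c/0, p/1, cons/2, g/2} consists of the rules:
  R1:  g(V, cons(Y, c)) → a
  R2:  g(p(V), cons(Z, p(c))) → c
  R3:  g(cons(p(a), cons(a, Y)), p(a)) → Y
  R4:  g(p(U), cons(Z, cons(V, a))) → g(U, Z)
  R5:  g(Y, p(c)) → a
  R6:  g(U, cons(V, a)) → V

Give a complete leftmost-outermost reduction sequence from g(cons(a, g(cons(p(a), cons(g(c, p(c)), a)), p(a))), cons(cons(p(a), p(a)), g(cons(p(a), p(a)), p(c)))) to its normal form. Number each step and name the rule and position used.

cons(p(a), p(a))

1. g(cons(a, g(cons(p(a), cons(g(c, p(c)), a)), p(a))), cons(cons(p(a), p(a)), g(cons(p(a), p(a)), p(c))))  →  g(cons(a, g(cons(p(a), cons(a, a)), p(a))), cons(cons(p(a), p(a)), g(cons(p(a), p(a)), p(c))))   [R5 at 1.2.1.2.1]
2. g(cons(a, g(cons(p(a), cons(a, a)), p(a))), cons(cons(p(a), p(a)), g(cons(p(a), p(a)), p(c))))  →  g(cons(a, a), cons(cons(p(a), p(a)), g(cons(p(a), p(a)), p(c))))   [R3 at 1.2]
3. g(cons(a, a), cons(cons(p(a), p(a)), g(cons(p(a), p(a)), p(c))))  →  g(cons(a, a), cons(cons(p(a), p(a)), a))   [R5 at 2.2]
4. g(cons(a, a), cons(cons(p(a), p(a)), a))  →  cons(p(a), p(a))   [R6 at ε]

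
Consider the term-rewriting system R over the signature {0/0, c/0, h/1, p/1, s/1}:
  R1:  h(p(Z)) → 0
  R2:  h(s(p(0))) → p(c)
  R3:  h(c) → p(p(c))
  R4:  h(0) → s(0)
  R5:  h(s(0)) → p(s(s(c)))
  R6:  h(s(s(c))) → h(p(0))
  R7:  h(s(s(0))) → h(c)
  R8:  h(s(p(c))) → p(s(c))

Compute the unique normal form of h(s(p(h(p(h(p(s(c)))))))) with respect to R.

p(c)

1. h(s(p(h(p(h(p(s(c))))))))  →  h(s(p(0)))   [R1 at 1.1.1]
2. h(s(p(0)))  →  p(c)   [R2 at ε]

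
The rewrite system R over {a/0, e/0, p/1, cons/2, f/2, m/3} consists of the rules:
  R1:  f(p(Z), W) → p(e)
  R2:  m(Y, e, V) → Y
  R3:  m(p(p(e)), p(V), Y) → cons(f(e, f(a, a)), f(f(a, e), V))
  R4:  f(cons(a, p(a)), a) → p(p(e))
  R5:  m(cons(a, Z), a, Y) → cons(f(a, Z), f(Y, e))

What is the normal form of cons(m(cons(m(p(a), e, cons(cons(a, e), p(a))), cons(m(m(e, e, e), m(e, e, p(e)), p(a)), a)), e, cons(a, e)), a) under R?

1. cons(m(cons(m(p(a), e, cons(cons(a, e), p(a))), cons(m(m(e, e, e), m(e, e, p(e)), p(a)), a)), e, cons(a, e)), a)  →  cons(cons(m(p(a), e, cons(cons(a, e), p(a))), cons(m(m(e, e, e), m(e, e, p(e)), p(a)), a)), a)   [R2 at 1]
2. cons(cons(m(p(a), e, cons(cons(a, e), p(a))), cons(m(m(e, e, e), m(e, e, p(e)), p(a)), a)), a)  →  cons(cons(p(a), cons(m(m(e, e, e), m(e, e, p(e)), p(a)), a)), a)   [R2 at 1.1]
3. cons(cons(p(a), cons(m(m(e, e, e), m(e, e, p(e)), p(a)), a)), a)  →  cons(cons(p(a), cons(m(e, m(e, e, p(e)), p(a)), a)), a)   [R2 at 1.2.1.1]
4. cons(cons(p(a), cons(m(e, m(e, e, p(e)), p(a)), a)), a)  →  cons(cons(p(a), cons(m(e, e, p(a)), a)), a)   [R2 at 1.2.1.2]
5. cons(cons(p(a), cons(m(e, e, p(a)), a)), a)  →  cons(cons(p(a), cons(e, a)), a)   [R2 at 1.2.1]

cons(cons(p(a), cons(e, a)), a)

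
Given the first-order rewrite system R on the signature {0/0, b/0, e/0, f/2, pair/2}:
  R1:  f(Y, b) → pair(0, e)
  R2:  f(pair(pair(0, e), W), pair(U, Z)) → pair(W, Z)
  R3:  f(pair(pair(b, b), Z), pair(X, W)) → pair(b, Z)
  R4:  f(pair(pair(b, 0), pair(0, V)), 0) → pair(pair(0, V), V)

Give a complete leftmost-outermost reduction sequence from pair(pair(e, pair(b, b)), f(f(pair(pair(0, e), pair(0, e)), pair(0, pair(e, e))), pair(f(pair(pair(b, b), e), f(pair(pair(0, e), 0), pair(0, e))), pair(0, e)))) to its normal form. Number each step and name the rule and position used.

1. pair(pair(e, pair(b, b)), f(f(pair(pair(0, e), pair(0, e)), pair(0, pair(e, e))), pair(f(pair(pair(b, b), e), f(pair(pair(0, e), 0), pair(0, e))), pair(0, e))))  →  pair(pair(e, pair(b, b)), f(pair(pair(0, e), pair(e, e)), pair(f(pair(pair(b, b), e), f(pair(pair(0, e), 0), pair(0, e))), pair(0, e))))   [R2 at 2.1]
2. pair(pair(e, pair(b, b)), f(pair(pair(0, e), pair(e, e)), pair(f(pair(pair(b, b), e), f(pair(pair(0, e), 0), pair(0, e))), pair(0, e))))  →  pair(pair(e, pair(b, b)), pair(pair(e, e), pair(0, e)))   [R2 at 2]

pair(pair(e, pair(b, b)), pair(pair(e, e), pair(0, e)))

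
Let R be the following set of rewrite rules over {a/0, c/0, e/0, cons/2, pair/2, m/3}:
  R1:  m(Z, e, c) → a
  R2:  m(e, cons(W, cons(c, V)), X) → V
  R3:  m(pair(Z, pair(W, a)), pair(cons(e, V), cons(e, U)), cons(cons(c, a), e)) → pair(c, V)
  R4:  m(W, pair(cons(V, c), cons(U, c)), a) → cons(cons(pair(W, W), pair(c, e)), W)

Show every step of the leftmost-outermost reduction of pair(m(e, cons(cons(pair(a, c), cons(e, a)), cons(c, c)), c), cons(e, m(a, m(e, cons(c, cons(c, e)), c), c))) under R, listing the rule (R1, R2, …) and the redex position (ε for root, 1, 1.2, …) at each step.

1. pair(m(e, cons(cons(pair(a, c), cons(e, a)), cons(c, c)), c), cons(e, m(a, m(e, cons(c, cons(c, e)), c), c)))  →  pair(c, cons(e, m(a, m(e, cons(c, cons(c, e)), c), c)))   [R2 at 1]
2. pair(c, cons(e, m(a, m(e, cons(c, cons(c, e)), c), c)))  →  pair(c, cons(e, m(a, e, c)))   [R2 at 2.2.2]
3. pair(c, cons(e, m(a, e, c)))  →  pair(c, cons(e, a))   [R1 at 2.2]

pair(c, cons(e, a))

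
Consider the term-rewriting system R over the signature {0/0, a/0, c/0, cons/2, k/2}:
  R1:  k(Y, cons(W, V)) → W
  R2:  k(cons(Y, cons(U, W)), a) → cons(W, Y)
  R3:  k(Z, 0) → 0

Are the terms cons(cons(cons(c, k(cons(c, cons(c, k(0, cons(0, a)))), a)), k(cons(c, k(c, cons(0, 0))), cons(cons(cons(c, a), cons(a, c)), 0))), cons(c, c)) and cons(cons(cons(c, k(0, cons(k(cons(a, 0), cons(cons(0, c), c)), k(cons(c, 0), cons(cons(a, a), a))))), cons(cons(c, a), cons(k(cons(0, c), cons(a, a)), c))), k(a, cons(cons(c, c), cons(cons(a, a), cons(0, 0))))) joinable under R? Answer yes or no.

Reduce t₁ = cons(cons(cons(c, k(cons(c, cons(c, k(0, cons(0, a)))), a)), k(cons(c, k(c, cons(0, 0))), cons(cons(cons(c, a), cons(a, c)), 0))), cons(c, c)):
1. cons(cons(cons(c, k(cons(c, cons(c, k(0, cons(0, a)))), a)), k(cons(c, k(c, cons(0, 0))), cons(cons(cons(c, a), cons(a, c)), 0))), cons(c, c))  →  cons(cons(cons(c, cons(k(0, cons(0, a)), c)), k(cons(c, k(c, cons(0, 0))), cons(cons(cons(c, a), cons(a, c)), 0))), cons(c, c))   [R2 at 1.1.2]
2. cons(cons(cons(c, cons(k(0, cons(0, a)), c)), k(cons(c, k(c, cons(0, 0))), cons(cons(cons(c, a), cons(a, c)), 0))), cons(c, c))  →  cons(cons(cons(c, cons(0, c)), k(cons(c, k(c, cons(0, 0))), cons(cons(cons(c, a), cons(a, c)), 0))), cons(c, c))   [R1 at 1.1.2.1]
3. cons(cons(cons(c, cons(0, c)), k(cons(c, k(c, cons(0, 0))), cons(cons(cons(c, a), cons(a, c)), 0))), cons(c, c))  →  cons(cons(cons(c, cons(0, c)), cons(cons(c, a), cons(a, c))), cons(c, c))   [R1 at 1.2]

Reduce t₂ = cons(cons(cons(c, k(0, cons(k(cons(a, 0), cons(cons(0, c), c)), k(cons(c, 0), cons(cons(a, a), a))))), cons(cons(c, a), cons(k(cons(0, c), cons(a, a)), c))), k(a, cons(cons(c, c), cons(cons(a, a), cons(0, 0))))):
1. cons(cons(cons(c, k(0, cons(k(cons(a, 0), cons(cons(0, c), c)), k(cons(c, 0), cons(cons(a, a), a))))), cons(cons(c, a), cons(k(cons(0, c), cons(a, a)), c))), k(a, cons(cons(c, c), cons(cons(a, a), cons(0, 0)))))  →  cons(cons(cons(c, k(cons(a, 0), cons(cons(0, c), c))), cons(cons(c, a), cons(k(cons(0, c), cons(a, a)), c))), k(a, cons(cons(c, c), cons(cons(a, a), cons(0, 0)))))   [R1 at 1.1.2]
2. cons(cons(cons(c, k(cons(a, 0), cons(cons(0, c), c))), cons(cons(c, a), cons(k(cons(0, c), cons(a, a)), c))), k(a, cons(cons(c, c), cons(cons(a, a), cons(0, 0)))))  →  cons(cons(cons(c, cons(0, c)), cons(cons(c, a), cons(k(cons(0, c), cons(a, a)), c))), k(a, cons(cons(c, c), cons(cons(a, a), cons(0, 0)))))   [R1 at 1.1.2]
3. cons(cons(cons(c, cons(0, c)), cons(cons(c, a), cons(k(cons(0, c), cons(a, a)), c))), k(a, cons(cons(c, c), cons(cons(a, a), cons(0, 0)))))  →  cons(cons(cons(c, cons(0, c)), cons(cons(c, a), cons(a, c))), k(a, cons(cons(c, c), cons(cons(a, a), cons(0, 0)))))   [R1 at 1.2.2.1]
4. cons(cons(cons(c, cons(0, c)), cons(cons(c, a), cons(a, c))), k(a, cons(cons(c, c), cons(cons(a, a), cons(0, 0)))))  →  cons(cons(cons(c, cons(0, c)), cons(cons(c, a), cons(a, c))), cons(c, c))   [R1 at 2]

yes — NF(t₁) = cons(cons(cons(c, cons(0, c)), cons(cons(c, a), cons(a, c))), cons(c, c)), NF(t₂) = cons(cons(cons(c, cons(0, c)), cons(cons(c, a), cons(a, c))), cons(c, c))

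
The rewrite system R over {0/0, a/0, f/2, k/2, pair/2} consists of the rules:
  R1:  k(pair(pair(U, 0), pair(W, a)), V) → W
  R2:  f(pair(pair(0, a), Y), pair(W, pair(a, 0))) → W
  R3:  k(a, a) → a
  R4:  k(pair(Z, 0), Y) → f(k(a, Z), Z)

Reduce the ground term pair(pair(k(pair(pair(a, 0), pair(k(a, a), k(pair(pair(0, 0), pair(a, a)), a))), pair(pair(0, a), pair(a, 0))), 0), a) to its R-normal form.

1. pair(pair(k(pair(pair(a, 0), pair(k(a, a), k(pair(pair(0, 0), pair(a, a)), a))), pair(pair(0, a), pair(a, 0))), 0), a)  →  pair(pair(k(pair(pair(a, 0), pair(a, k(pair(pair(0, 0), pair(a, a)), a))), pair(pair(0, a), pair(a, 0))), 0), a)   [R3 at 1.1.1.2.1]
2. pair(pair(k(pair(pair(a, 0), pair(a, k(pair(pair(0, 0), pair(a, a)), a))), pair(pair(0, a), pair(a, 0))), 0), a)  →  pair(pair(k(pair(pair(a, 0), pair(a, a)), pair(pair(0, a), pair(a, 0))), 0), a)   [R1 at 1.1.1.2.2]
3. pair(pair(k(pair(pair(a, 0), pair(a, a)), pair(pair(0, a), pair(a, 0))), 0), a)  →  pair(pair(a, 0), a)   [R1 at 1.1]

pair(pair(a, 0), a)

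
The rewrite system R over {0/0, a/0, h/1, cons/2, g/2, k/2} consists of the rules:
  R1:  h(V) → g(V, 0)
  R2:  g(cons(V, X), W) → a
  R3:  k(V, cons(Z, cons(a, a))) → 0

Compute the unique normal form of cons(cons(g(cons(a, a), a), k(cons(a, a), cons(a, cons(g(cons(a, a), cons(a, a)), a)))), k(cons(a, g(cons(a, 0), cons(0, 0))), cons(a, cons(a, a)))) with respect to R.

cons(cons(a, 0), 0)

1. cons(cons(g(cons(a, a), a), k(cons(a, a), cons(a, cons(g(cons(a, a), cons(a, a)), a)))), k(cons(a, g(cons(a, 0), cons(0, 0))), cons(a, cons(a, a))))  →  cons(cons(a, k(cons(a, a), cons(a, cons(g(cons(a, a), cons(a, a)), a)))), k(cons(a, g(cons(a, 0), cons(0, 0))), cons(a, cons(a, a))))   [R2 at 1.1]
2. cons(cons(a, k(cons(a, a), cons(a, cons(g(cons(a, a), cons(a, a)), a)))), k(cons(a, g(cons(a, 0), cons(0, 0))), cons(a, cons(a, a))))  →  cons(cons(a, k(cons(a, a), cons(a, cons(a, a)))), k(cons(a, g(cons(a, 0), cons(0, 0))), cons(a, cons(a, a))))   [R2 at 1.2.2.2.1]
3. cons(cons(a, k(cons(a, a), cons(a, cons(a, a)))), k(cons(a, g(cons(a, 0), cons(0, 0))), cons(a, cons(a, a))))  →  cons(cons(a, 0), k(cons(a, g(cons(a, 0), cons(0, 0))), cons(a, cons(a, a))))   [R3 at 1.2]
4. cons(cons(a, 0), k(cons(a, g(cons(a, 0), cons(0, 0))), cons(a, cons(a, a))))  →  cons(cons(a, 0), 0)   [R3 at 2]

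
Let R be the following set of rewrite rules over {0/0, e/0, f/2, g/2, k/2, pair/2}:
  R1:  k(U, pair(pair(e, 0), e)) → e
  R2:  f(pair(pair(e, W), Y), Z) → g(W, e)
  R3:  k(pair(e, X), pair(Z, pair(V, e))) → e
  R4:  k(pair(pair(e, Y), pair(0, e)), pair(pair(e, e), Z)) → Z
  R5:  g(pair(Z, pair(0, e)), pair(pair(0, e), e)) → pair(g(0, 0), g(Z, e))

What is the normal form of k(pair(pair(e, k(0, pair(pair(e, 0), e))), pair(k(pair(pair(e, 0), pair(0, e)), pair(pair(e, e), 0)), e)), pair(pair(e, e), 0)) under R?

0

1. k(pair(pair(e, k(0, pair(pair(e, 0), e))), pair(k(pair(pair(e, 0), pair(0, e)), pair(pair(e, e), 0)), e)), pair(pair(e, e), 0))  →  k(pair(pair(e, e), pair(k(pair(pair(e, 0), pair(0, e)), pair(pair(e, e), 0)), e)), pair(pair(e, e), 0))   [R1 at 1.1.2]
2. k(pair(pair(e, e), pair(k(pair(pair(e, 0), pair(0, e)), pair(pair(e, e), 0)), e)), pair(pair(e, e), 0))  →  k(pair(pair(e, e), pair(0, e)), pair(pair(e, e), 0))   [R4 at 1.2.1]
3. k(pair(pair(e, e), pair(0, e)), pair(pair(e, e), 0))  →  0   [R4 at ε]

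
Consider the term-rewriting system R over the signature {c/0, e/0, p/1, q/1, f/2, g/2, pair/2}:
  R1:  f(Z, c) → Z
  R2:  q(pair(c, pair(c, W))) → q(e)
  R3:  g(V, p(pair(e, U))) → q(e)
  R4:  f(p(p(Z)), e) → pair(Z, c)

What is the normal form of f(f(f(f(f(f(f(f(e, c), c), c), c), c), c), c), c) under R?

1. f(f(f(f(f(f(f(f(e, c), c), c), c), c), c), c), c)  →  f(f(f(f(f(f(f(e, c), c), c), c), c), c), c)   [R1 at ε]
2. f(f(f(f(f(f(f(e, c), c), c), c), c), c), c)  →  f(f(f(f(f(f(e, c), c), c), c), c), c)   [R1 at ε]
3. f(f(f(f(f(f(e, c), c), c), c), c), c)  →  f(f(f(f(f(e, c), c), c), c), c)   [R1 at ε]
4. f(f(f(f(f(e, c), c), c), c), c)  →  f(f(f(f(e, c), c), c), c)   [R1 at ε]
5. f(f(f(f(e, c), c), c), c)  →  f(f(f(e, c), c), c)   [R1 at ε]
6. f(f(f(e, c), c), c)  →  f(f(e, c), c)   [R1 at ε]
7. f(f(e, c), c)  →  f(e, c)   [R1 at ε]
8. f(e, c)  →  e   [R1 at ε]

e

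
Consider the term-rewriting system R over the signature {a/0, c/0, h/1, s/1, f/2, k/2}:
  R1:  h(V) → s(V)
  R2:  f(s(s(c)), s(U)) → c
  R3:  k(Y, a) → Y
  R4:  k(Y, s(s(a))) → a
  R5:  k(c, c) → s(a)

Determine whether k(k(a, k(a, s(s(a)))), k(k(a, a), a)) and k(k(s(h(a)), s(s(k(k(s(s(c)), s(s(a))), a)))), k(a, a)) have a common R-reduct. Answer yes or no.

yes — NF(t₁) = a, NF(t₂) = a

Reduce t₁ = k(k(a, k(a, s(s(a)))), k(k(a, a), a)):
1. k(k(a, k(a, s(s(a)))), k(k(a, a), a))  →  k(k(a, a), k(k(a, a), a))   [R4 at 1.2]
2. k(k(a, a), k(k(a, a), a))  →  k(a, k(k(a, a), a))   [R3 at 1]
3. k(a, k(k(a, a), a))  →  k(a, k(a, a))   [R3 at 2]
4. k(a, k(a, a))  →  k(a, a)   [R3 at 2]
5. k(a, a)  →  a   [R3 at ε]

Reduce t₂ = k(k(s(h(a)), s(s(k(k(s(s(c)), s(s(a))), a)))), k(a, a)):
1. k(k(s(h(a)), s(s(k(k(s(s(c)), s(s(a))), a)))), k(a, a))  →  k(k(s(s(a)), s(s(k(k(s(s(c)), s(s(a))), a)))), k(a, a))   [R1 at 1.1.1]
2. k(k(s(s(a)), s(s(k(k(s(s(c)), s(s(a))), a)))), k(a, a))  →  k(k(s(s(a)), s(s(k(s(s(c)), s(s(a)))))), k(a, a))   [R3 at 1.2.1.1]
3. k(k(s(s(a)), s(s(k(s(s(c)), s(s(a)))))), k(a, a))  →  k(k(s(s(a)), s(s(a))), k(a, a))   [R4 at 1.2.1.1]
4. k(k(s(s(a)), s(s(a))), k(a, a))  →  k(a, k(a, a))   [R4 at 1]
5. k(a, k(a, a))  →  k(a, a)   [R3 at 2]
6. k(a, a)  →  a   [R3 at ε]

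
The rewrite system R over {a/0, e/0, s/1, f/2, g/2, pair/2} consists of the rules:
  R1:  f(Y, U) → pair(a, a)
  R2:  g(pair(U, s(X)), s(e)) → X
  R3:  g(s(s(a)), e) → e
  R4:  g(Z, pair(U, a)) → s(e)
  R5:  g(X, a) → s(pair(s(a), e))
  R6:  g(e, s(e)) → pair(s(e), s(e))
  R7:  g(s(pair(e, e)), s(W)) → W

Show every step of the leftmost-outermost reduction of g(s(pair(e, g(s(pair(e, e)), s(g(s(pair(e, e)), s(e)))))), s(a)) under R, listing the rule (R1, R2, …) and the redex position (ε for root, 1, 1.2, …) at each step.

a

1. g(s(pair(e, g(s(pair(e, e)), s(g(s(pair(e, e)), s(e)))))), s(a))  →  g(s(pair(e, g(s(pair(e, e)), s(e)))), s(a))   [R7 at 1.1.2]
2. g(s(pair(e, g(s(pair(e, e)), s(e)))), s(a))  →  g(s(pair(e, e)), s(a))   [R7 at 1.1.2]
3. g(s(pair(e, e)), s(a))  →  a   [R7 at ε]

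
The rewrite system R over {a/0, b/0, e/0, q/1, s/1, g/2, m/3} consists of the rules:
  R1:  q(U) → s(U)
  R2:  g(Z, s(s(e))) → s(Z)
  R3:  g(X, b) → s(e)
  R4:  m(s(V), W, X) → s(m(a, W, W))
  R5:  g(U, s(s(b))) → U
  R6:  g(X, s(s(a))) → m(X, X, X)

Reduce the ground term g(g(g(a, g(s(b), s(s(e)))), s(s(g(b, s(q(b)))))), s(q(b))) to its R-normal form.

a

1. g(g(g(a, g(s(b), s(s(e)))), s(s(g(b, s(q(b)))))), s(q(b)))  →  g(g(g(a, s(s(b))), s(s(g(b, s(q(b)))))), s(q(b)))   [R2 at 1.1.2]
2. g(g(g(a, s(s(b))), s(s(g(b, s(q(b)))))), s(q(b)))  →  g(g(a, s(s(g(b, s(q(b)))))), s(q(b)))   [R5 at 1.1]
3. g(g(a, s(s(g(b, s(q(b)))))), s(q(b)))  →  g(g(a, s(s(g(b, s(s(b)))))), s(q(b)))   [R1 at 1.2.1.1.2.1]
4. g(g(a, s(s(g(b, s(s(b)))))), s(q(b)))  →  g(g(a, s(s(b))), s(q(b)))   [R5 at 1.2.1.1]
5. g(g(a, s(s(b))), s(q(b)))  →  g(a, s(q(b)))   [R5 at 1]
6. g(a, s(q(b)))  →  g(a, s(s(b)))   [R1 at 2.1]
7. g(a, s(s(b)))  →  a   [R5 at ε]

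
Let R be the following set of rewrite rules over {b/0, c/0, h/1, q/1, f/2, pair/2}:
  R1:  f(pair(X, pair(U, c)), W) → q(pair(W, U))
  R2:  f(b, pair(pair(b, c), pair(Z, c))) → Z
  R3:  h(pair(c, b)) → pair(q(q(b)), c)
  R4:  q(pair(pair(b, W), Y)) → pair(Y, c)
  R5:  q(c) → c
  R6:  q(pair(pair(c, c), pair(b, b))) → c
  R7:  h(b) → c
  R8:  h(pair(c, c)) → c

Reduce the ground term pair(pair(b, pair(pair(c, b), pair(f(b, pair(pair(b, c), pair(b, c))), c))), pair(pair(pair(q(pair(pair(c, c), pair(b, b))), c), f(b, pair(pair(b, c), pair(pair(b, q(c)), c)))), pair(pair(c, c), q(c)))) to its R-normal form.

1. pair(pair(b, pair(pair(c, b), pair(f(b, pair(pair(b, c), pair(b, c))), c))), pair(pair(pair(q(pair(pair(c, c), pair(b, b))), c), f(b, pair(pair(b, c), pair(pair(b, q(c)), c)))), pair(pair(c, c), q(c))))  →  pair(pair(b, pair(pair(c, b), pair(b, c))), pair(pair(pair(q(pair(pair(c, c), pair(b, b))), c), f(b, pair(pair(b, c), pair(pair(b, q(c)), c)))), pair(pair(c, c), q(c))))   [R2 at 1.2.2.1]
2. pair(pair(b, pair(pair(c, b), pair(b, c))), pair(pair(pair(q(pair(pair(c, c), pair(b, b))), c), f(b, pair(pair(b, c), pair(pair(b, q(c)), c)))), pair(pair(c, c), q(c))))  →  pair(pair(b, pair(pair(c, b), pair(b, c))), pair(pair(pair(c, c), f(b, pair(pair(b, c), pair(pair(b, q(c)), c)))), pair(pair(c, c), q(c))))   [R6 at 2.1.1.1]
3. pair(pair(b, pair(pair(c, b), pair(b, c))), pair(pair(pair(c, c), f(b, pair(pair(b, c), pair(pair(b, q(c)), c)))), pair(pair(c, c), q(c))))  →  pair(pair(b, pair(pair(c, b), pair(b, c))), pair(pair(pair(c, c), pair(b, q(c))), pair(pair(c, c), q(c))))   [R2 at 2.1.2]
4. pair(pair(b, pair(pair(c, b), pair(b, c))), pair(pair(pair(c, c), pair(b, q(c))), pair(pair(c, c), q(c))))  →  pair(pair(b, pair(pair(c, b), pair(b, c))), pair(pair(pair(c, c), pair(b, c)), pair(pair(c, c), q(c))))   [R5 at 2.1.2.2]
5. pair(pair(b, pair(pair(c, b), pair(b, c))), pair(pair(pair(c, c), pair(b, c)), pair(pair(c, c), q(c))))  →  pair(pair(b, pair(pair(c, b), pair(b, c))), pair(pair(pair(c, c), pair(b, c)), pair(pair(c, c), c)))   [R5 at 2.2.2]

pair(pair(b, pair(pair(c, b), pair(b, c))), pair(pair(pair(c, c), pair(b, c)), pair(pair(c, c), c)))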